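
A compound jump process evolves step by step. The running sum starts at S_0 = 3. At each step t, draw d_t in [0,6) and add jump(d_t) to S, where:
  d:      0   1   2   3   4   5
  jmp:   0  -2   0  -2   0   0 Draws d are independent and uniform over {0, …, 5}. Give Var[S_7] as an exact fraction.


Outcome values over d=0..5: [0, -2, 0, -2, 0, 0]
Σy = -4, Σy² = 8, M = 6
μ = -4/6 = -2/3,  σ² = 8/6 − (-2/3)² = 8/9
Independent increments: Var[S_7] = 7·σ² = 7·(8/9) = 56/9

56/9


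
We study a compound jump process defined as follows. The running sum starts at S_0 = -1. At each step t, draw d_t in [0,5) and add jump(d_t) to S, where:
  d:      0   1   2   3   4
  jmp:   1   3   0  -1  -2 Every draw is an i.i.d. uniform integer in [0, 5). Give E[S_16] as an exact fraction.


11/5

Outcome values over d=0..4: [1, 3, 0, -1, -2]
Σy = 1, Σy² = 15, M = 5
μ = 1/5 = 1/5,  σ² = 15/5 − (1/5)² = 74/25
E[S_16] = -1 + 16·(1/5) = 11/5


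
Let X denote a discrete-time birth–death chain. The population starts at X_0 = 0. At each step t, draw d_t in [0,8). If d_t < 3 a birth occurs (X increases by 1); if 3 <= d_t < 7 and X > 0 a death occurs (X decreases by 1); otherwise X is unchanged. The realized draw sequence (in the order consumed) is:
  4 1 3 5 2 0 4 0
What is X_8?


t=0: X=0, d=4 → hold, X_1=0
t=1: X=0, d=1 → birth, X_2=1
t=2: X=1, d=3 → death, X_3=0
t=3: X=0, d=5 → hold, X_4=0
t=4: X=0, d=2 → birth, X_5=1
t=5: X=1, d=0 → birth, X_6=2
t=6: X=2, d=4 → death, X_7=1
t=7: X=1, d=0 → birth, X_8=2

2


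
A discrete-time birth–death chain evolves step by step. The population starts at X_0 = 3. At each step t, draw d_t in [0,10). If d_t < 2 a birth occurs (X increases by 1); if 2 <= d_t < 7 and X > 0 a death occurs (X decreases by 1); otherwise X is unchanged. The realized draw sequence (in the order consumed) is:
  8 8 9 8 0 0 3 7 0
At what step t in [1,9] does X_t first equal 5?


t=0: X=3, d=8 → hold, X_1=3
t=1: X=3, d=8 → hold, X_2=3
t=2: X=3, d=9 → hold, X_3=3
t=3: X=3, d=8 → hold, X_4=3
t=4: X=3, d=0 → birth, X_5=4
t=5: X=4, d=0 → birth, X_6=5
t=6: X=5, d=3 → death, X_7=4
t=7: X=4, d=7 → hold, X_8=4
t=8: X=4, d=0 → birth, X_9=5

6


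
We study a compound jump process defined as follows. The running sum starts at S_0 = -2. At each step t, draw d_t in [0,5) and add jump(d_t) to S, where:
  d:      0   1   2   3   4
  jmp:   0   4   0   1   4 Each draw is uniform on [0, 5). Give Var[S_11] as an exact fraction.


Outcome values over d=0..4: [0, 4, 0, 1, 4]
Σy = 9, Σy² = 33, M = 5
μ = 9/5 = 9/5,  σ² = 33/5 − (9/5)² = 84/25
Independent increments: Var[S_11] = 11·σ² = 11·(84/25) = 924/25

924/25


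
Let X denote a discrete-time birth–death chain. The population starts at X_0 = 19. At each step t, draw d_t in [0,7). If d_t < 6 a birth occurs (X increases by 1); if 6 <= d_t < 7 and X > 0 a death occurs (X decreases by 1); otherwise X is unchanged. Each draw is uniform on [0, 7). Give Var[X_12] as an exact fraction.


288/49

X can drop by at most 1 per step and X_0 = 19 > T = 12, so X_t >= 19 − t >= 7 > 0 for every t <= 12: the floor at 0 (the 'and X > 0' condition) never binds. Hence X_12 = X_0 + Σ_{t<12} Y_t with i.i.d. increments Y_t = y(d_t) ∈ {+1, −1, 0}.
Outcome values over d=0..6: [1, 1, 1, 1, 1, 1, -1]
Σy = 5, Σy² = 7, M = 7
μ = 5/7 = 5/7,  σ² = 7/7 − (5/7)² = 24/49
Independent increments: Var[X_12] = 12·σ² = 12·(24/49) = 288/49


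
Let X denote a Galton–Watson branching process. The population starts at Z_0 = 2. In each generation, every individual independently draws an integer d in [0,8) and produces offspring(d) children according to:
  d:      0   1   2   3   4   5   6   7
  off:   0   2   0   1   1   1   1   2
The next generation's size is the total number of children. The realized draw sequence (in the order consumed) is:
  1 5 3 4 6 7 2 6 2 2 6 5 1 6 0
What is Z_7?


gen 0: Z_0=2, draws=[1, 5], offspring=[2, 1], Z_1=3
gen 1: Z_1=3, draws=[3, 4, 6], offspring=[1, 1, 1], Z_2=3
gen 2: Z_2=3, draws=[7, 2, 6], offspring=[2, 0, 1], Z_3=3
gen 3: Z_3=3, draws=[2, 2, 6], offspring=[0, 0, 1], Z_4=1
gen 4: Z_4=1, draws=[5], offspring=[1], Z_5=1
gen 5: Z_5=1, draws=[1], offspring=[2], Z_6=2
gen 6: Z_6=2, draws=[6, 0], offspring=[1, 0], Z_7=1

1


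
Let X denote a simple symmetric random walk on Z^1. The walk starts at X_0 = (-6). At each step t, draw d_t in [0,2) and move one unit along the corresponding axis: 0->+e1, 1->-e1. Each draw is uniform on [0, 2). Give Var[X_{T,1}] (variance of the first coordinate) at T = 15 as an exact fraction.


15

Outcome values over d=0..1: [1, -1]
Σy = 0, Σy² = 2, M = 2
μ = 0/2 = 0,  σ² = 2/2 − (0)² = 1
Independent increments: Var[X_15] = 15·σ² = 15·(1) = 15


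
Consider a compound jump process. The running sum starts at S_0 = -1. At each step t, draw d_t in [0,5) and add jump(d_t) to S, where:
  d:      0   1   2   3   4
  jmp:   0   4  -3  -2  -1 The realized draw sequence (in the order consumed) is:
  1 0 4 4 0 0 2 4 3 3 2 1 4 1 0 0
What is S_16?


-3

t=0: S=-1, d=1, jump=4, S_1=3
t=1: S=3, d=0, jump=0, S_2=3
t=2: S=3, d=4, jump=-1, S_3=2
t=3: S=2, d=4, jump=-1, S_4=1
t=4: S=1, d=0, jump=0, S_5=1
t=5: S=1, d=0, jump=0, S_6=1
t=6: S=1, d=2, jump=-3, S_7=-2
t=7: S=-2, d=4, jump=-1, S_8=-3
t=8: S=-3, d=3, jump=-2, S_9=-5
t=9: S=-5, d=3, jump=-2, S_10=-7
t=10: S=-7, d=2, jump=-3, S_11=-10
t=11: S=-10, d=1, jump=4, S_12=-6
t=12: S=-6, d=4, jump=-1, S_13=-7
t=13: S=-7, d=1, jump=4, S_14=-3
t=14: S=-3, d=0, jump=0, S_15=-3
t=15: S=-3, d=0, jump=0, S_16=-3


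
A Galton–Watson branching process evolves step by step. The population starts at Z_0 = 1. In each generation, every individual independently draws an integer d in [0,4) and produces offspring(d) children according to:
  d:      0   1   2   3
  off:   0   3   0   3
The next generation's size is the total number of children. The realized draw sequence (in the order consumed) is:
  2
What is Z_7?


0

gen 0: Z_0=1, draws=[2], offspring=[0], Z_1=0
gen 1: Z_1=0, draws=[], offspring=[], Z_2=0
gen 2: Z_2=0, draws=[], offspring=[], Z_3=0
gen 3: Z_3=0, draws=[], offspring=[], Z_4=0
gen 4: Z_4=0, draws=[], offspring=[], Z_5=0
gen 5: Z_5=0, draws=[], offspring=[], Z_6=0
gen 6: Z_6=0, draws=[], offspring=[], Z_7=0


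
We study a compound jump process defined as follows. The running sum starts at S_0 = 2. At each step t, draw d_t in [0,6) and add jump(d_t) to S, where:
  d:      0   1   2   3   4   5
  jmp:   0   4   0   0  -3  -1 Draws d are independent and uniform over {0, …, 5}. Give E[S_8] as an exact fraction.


2

Outcome values over d=0..5: [0, 4, 0, 0, -3, -1]
Σy = 0, Σy² = 26, M = 6
μ = 0/6 = 0,  σ² = 26/6 − (0)² = 13/3
E[S_8] = 2 + 8·(0) = 2


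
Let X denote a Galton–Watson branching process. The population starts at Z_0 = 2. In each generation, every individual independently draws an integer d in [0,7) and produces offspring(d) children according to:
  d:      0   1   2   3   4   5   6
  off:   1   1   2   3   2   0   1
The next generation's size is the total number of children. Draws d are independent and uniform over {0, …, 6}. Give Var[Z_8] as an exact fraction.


25129386400000000/33232930569601

Outcome values over d=0..6: [1, 1, 2, 3, 2, 0, 1]
Σy = 10, Σy² = 20, M = 7
μ = 10/7 = 10/7,  σ² = 20/7 − (10/7)² = 40/49
V_0 = 0, E_0 = 2
V_1 = 40/49·E_0 + (10/7)²·V_0 = 80/49;  E_1 = 20/7
V_2 = 40/49·E_1 + (10/7)²·V_1 = 13600/2401;  E_2 = 200/49
V_3 = 40/49·E_2 + (10/7)²·V_2 = 1752000/117649;  E_3 = 2000/343
V_4 = 40/49·E_3 + (10/7)²·V_3 = 202640000/5764801;  E_4 = 20000/2401
V_5 = 40/49·E_4 + (10/7)²·V_4 = 22184800000/282475249;  E_5 = 200000/16807
V_6 = 40/49·E_5 + (10/7)²·V_5 = 2352936000000/13841287201;  E_6 = 2000000/117649
V_7 = 40/49·E_6 + (10/7)²·V_6 = 244705520000000/678223072849;  E_7 = 20000000/823543
V_8 = 40/49·E_7 + (10/7)²·V_7 = 25129386400000000/33232930569601;  E_8 = 200000000/5764801


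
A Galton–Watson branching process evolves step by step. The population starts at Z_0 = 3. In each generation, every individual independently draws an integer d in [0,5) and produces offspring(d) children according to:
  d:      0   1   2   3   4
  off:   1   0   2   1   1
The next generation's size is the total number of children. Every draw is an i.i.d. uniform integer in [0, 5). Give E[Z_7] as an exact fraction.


3

Outcome values over d=0..4: [1, 0, 2, 1, 1]
Σy = 5, Σy² = 7, M = 5
μ = 5/5 = 1,  σ² = 7/5 − (1)² = 2/5
E[Z_0] = 3
E[Z_1] = 1·E[Z_0] = 3
E[Z_2] = 1·E[Z_1] = 3
E[Z_3] = 1·E[Z_2] = 3
E[Z_4] = 1·E[Z_3] = 3
E[Z_5] = 1·E[Z_4] = 3
E[Z_6] = 1·E[Z_5] = 3
E[Z_7] = 1·E[Z_6] = 3


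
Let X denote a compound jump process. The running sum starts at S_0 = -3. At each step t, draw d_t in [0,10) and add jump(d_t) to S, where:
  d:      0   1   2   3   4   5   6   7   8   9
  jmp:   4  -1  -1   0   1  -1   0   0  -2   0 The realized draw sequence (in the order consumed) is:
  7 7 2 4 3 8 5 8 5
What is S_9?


-9

t=0: S=-3, d=7, jump=0, S_1=-3
t=1: S=-3, d=7, jump=0, S_2=-3
t=2: S=-3, d=2, jump=-1, S_3=-4
t=3: S=-4, d=4, jump=1, S_4=-3
t=4: S=-3, d=3, jump=0, S_5=-3
t=5: S=-3, d=8, jump=-2, S_6=-5
t=6: S=-5, d=5, jump=-1, S_7=-6
t=7: S=-6, d=8, jump=-2, S_8=-8
t=8: S=-8, d=5, jump=-1, S_9=-9


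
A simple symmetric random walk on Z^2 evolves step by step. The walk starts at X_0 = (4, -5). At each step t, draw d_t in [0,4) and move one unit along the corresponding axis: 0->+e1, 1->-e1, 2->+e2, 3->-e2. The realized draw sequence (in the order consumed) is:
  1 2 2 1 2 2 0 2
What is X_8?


(3, 0)

t=0: X=(4, -5), d=1 → -e1, X_1=(3, -5)
t=1: X=(3, -5), d=2 → +e2, X_2=(3, -4)
t=2: X=(3, -4), d=2 → +e2, X_3=(3, -3)
t=3: X=(3, -3), d=1 → -e1, X_4=(2, -3)
t=4: X=(2, -3), d=2 → +e2, X_5=(2, -2)
t=5: X=(2, -2), d=2 → +e2, X_6=(2, -1)
t=6: X=(2, -1), d=0 → +e1, X_7=(3, -1)
t=7: X=(3, -1), d=2 → +e2, X_8=(3, 0)


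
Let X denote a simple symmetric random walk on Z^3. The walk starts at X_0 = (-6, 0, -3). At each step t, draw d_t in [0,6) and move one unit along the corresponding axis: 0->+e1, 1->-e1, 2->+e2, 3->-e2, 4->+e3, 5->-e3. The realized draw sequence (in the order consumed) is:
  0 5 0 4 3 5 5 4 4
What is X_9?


(-4, -1, -3)

t=0: X=(-6, 0, -3), d=0 → +e1, X_1=(-5, 0, -3)
t=1: X=(-5, 0, -3), d=5 → -e3, X_2=(-5, 0, -4)
t=2: X=(-5, 0, -4), d=0 → +e1, X_3=(-4, 0, -4)
t=3: X=(-4, 0, -4), d=4 → +e3, X_4=(-4, 0, -3)
t=4: X=(-4, 0, -3), d=3 → -e2, X_5=(-4, -1, -3)
t=5: X=(-4, -1, -3), d=5 → -e3, X_6=(-4, -1, -4)
t=6: X=(-4, -1, -4), d=5 → -e3, X_7=(-4, -1, -5)
t=7: X=(-4, -1, -5), d=4 → +e3, X_8=(-4, -1, -4)
t=8: X=(-4, -1, -4), d=4 → +e3, X_9=(-4, -1, -3)


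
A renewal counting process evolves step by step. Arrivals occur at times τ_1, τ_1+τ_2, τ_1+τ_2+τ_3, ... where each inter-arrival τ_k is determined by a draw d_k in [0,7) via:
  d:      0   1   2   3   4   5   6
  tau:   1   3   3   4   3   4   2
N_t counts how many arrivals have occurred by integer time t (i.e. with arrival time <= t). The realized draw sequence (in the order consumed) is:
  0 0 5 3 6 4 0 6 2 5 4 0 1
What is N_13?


draw d_1=0: τ_1=1, arrival time A_1=1
draw d_2=0: τ_2=1, arrival time A_2=2
draw d_3=5: τ_3=4, arrival time A_3=6
draw d_4=3: τ_4=4, arrival time A_4=10
draw d_5=6: τ_5=2, arrival time A_5=12
draw d_6=4: τ_6=3, arrival time A_6=15
draw d_7=0: τ_7=1, arrival time A_7=16
draw d_8=6: τ_8=2, arrival time A_8=18
draw d_9=2: τ_9=3, arrival time A_9=21
draw d_10=5: τ_10=4, arrival time A_10=25
draw d_11=4: τ_11=3, arrival time A_11=28
draw d_12=0: τ_12=1, arrival time A_12=29
draw d_13=1: τ_13=3, arrival time A_13=32
N_t over t=0..13: 0:0 1:1 2:2 3:2 4:2 5:2 6:3 7:3 8:3 9:3 10:4 11:4 12:5 13:5

5


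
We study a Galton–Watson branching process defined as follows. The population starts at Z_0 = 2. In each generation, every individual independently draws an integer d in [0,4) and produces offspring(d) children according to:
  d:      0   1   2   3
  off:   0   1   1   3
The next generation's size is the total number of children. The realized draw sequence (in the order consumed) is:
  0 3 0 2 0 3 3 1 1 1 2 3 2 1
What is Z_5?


gen 0: Z_0=2, draws=[0, 3], offspring=[0, 3], Z_1=3
gen 1: Z_1=3, draws=[0, 2, 0], offspring=[0, 1, 0], Z_2=1
gen 2: Z_2=1, draws=[3], offspring=[3], Z_3=3
gen 3: Z_3=3, draws=[3, 1, 1], offspring=[3, 1, 1], Z_4=5
gen 4: Z_4=5, draws=[1, 2, 3, 2, 1], offspring=[1, 1, 3, 1, 1], Z_5=7

7


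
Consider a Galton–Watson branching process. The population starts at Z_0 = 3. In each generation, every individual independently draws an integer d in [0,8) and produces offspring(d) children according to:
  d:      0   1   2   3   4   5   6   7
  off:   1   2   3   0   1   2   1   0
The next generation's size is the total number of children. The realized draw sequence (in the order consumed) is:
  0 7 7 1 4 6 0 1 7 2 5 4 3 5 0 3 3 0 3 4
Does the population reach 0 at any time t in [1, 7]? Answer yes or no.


no

gen 0: Z_0=3, draws=[0, 7, 7], offspring=[1, 0, 0], Z_1=1
gen 1: Z_1=1, draws=[1], offspring=[2], Z_2=2
gen 2: Z_2=2, draws=[4, 6], offspring=[1, 1], Z_3=2
gen 3: Z_3=2, draws=[0, 1], offspring=[1, 2], Z_4=3
gen 4: Z_4=3, draws=[7, 2, 5], offspring=[0, 3, 2], Z_5=5
gen 5: Z_5=5, draws=[4, 3, 5, 0, 3], offspring=[1, 0, 2, 1, 0], Z_6=4
gen 6: Z_6=4, draws=[3, 0, 3, 4], offspring=[0, 1, 0, 1], Z_7=2


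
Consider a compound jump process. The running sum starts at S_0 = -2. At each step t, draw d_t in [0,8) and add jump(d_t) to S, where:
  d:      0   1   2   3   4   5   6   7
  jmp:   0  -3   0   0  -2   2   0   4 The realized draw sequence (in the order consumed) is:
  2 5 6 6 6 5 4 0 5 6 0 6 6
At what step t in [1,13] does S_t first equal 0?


2

t=0: S=-2, d=2, jump=0, S_1=-2
t=1: S=-2, d=5, jump=2, S_2=0
t=2: S=0, d=6, jump=0, S_3=0
t=3: S=0, d=6, jump=0, S_4=0
t=4: S=0, d=6, jump=0, S_5=0
t=5: S=0, d=5, jump=2, S_6=2
t=6: S=2, d=4, jump=-2, S_7=0
t=7: S=0, d=0, jump=0, S_8=0
t=8: S=0, d=5, jump=2, S_9=2
t=9: S=2, d=6, jump=0, S_10=2
t=10: S=2, d=0, jump=0, S_11=2
t=11: S=2, d=6, jump=0, S_12=2
t=12: S=2, d=6, jump=0, S_13=2


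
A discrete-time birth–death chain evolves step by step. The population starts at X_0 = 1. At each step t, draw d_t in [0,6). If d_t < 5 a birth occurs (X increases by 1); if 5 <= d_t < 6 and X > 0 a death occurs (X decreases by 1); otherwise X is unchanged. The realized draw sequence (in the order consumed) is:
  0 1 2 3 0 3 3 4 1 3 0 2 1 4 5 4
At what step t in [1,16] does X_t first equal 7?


t=0: X=1, d=0 → birth, X_1=2
t=1: X=2, d=1 → birth, X_2=3
t=2: X=3, d=2 → birth, X_3=4
t=3: X=4, d=3 → birth, X_4=5
t=4: X=5, d=0 → birth, X_5=6
t=5: X=6, d=3 → birth, X_6=7
t=6: X=7, d=3 → birth, X_7=8
t=7: X=8, d=4 → birth, X_8=9
t=8: X=9, d=1 → birth, X_9=10
t=9: X=10, d=3 → birth, X_10=11
t=10: X=11, d=0 → birth, X_11=12
t=11: X=12, d=2 → birth, X_12=13
t=12: X=13, d=1 → birth, X_13=14
t=13: X=14, d=4 → birth, X_14=15
t=14: X=15, d=5 → death, X_15=14
t=15: X=14, d=4 → birth, X_16=15

6


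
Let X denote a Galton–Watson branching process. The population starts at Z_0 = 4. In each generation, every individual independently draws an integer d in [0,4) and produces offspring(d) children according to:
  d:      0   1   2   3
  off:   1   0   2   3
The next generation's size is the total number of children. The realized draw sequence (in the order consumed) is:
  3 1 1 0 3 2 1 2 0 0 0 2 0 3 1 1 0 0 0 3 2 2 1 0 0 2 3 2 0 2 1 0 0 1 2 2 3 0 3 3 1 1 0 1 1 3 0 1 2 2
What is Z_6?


21

gen 0: Z_0=4, draws=[3, 1, 1, 0], offspring=[3, 0, 0, 1], Z_1=4
gen 1: Z_1=4, draws=[3, 2, 1, 2], offspring=[3, 2, 0, 2], Z_2=7
gen 2: Z_2=7, draws=[0, 0, 0, 2, 0, 3, 1], offspring=[1, 1, 1, 2, 1, 3, 0], Z_3=9
gen 3: Z_3=9, draws=[1, 0, 0, 0, 3, 2, 2, 1, 0], offspring=[0, 1, 1, 1, 3, 2, 2, 0, 1], Z_4=11
gen 4: Z_4=11, draws=[0, 2, 3, 2, 0, 2, 1, 0, 0, 1, 2], offspring=[1, 2, 3, 2, 1, 2, 0, 1, 1, 0, 2], Z_5=15
gen 5: Z_5=15, draws=[2, 3, 0, 3, 3, 1, 1, 0, 1, 1, 3, 0, 1, 2, 2], offspring=[2, 3, 1, 3, 3, 0, 0, 1, 0, 0, 3, 1, 0, 2, 2], Z_6=21


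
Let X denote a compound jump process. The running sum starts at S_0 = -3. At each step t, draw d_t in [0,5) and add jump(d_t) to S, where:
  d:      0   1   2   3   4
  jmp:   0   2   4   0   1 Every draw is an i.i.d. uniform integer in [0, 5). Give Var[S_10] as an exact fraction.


112/5

Outcome values over d=0..4: [0, 2, 4, 0, 1]
Σy = 7, Σy² = 21, M = 5
μ = 7/5 = 7/5,  σ² = 21/5 − (7/5)² = 56/25
Independent increments: Var[S_10] = 10·σ² = 10·(56/25) = 112/5


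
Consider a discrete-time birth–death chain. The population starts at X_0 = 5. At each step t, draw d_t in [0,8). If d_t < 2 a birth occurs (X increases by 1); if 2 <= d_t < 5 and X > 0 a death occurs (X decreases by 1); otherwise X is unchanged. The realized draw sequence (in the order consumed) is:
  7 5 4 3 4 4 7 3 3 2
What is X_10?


0

t=0: X=5, d=7 → hold, X_1=5
t=1: X=5, d=5 → hold, X_2=5
t=2: X=5, d=4 → death, X_3=4
t=3: X=4, d=3 → death, X_4=3
t=4: X=3, d=4 → death, X_5=2
t=5: X=2, d=4 → death, X_6=1
t=6: X=1, d=7 → hold, X_7=1
t=7: X=1, d=3 → death, X_8=0
t=8: X=0, d=3 → hold, X_9=0
t=9: X=0, d=2 → hold, X_10=0


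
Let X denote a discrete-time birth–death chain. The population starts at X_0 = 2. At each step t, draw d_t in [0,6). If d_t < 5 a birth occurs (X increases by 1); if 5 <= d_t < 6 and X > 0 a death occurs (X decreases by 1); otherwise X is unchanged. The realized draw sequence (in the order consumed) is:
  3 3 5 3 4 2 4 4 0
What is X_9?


t=0: X=2, d=3 → birth, X_1=3
t=1: X=3, d=3 → birth, X_2=4
t=2: X=4, d=5 → death, X_3=3
t=3: X=3, d=3 → birth, X_4=4
t=4: X=4, d=4 → birth, X_5=5
t=5: X=5, d=2 → birth, X_6=6
t=6: X=6, d=4 → birth, X_7=7
t=7: X=7, d=4 → birth, X_8=8
t=8: X=8, d=0 → birth, X_9=9

9


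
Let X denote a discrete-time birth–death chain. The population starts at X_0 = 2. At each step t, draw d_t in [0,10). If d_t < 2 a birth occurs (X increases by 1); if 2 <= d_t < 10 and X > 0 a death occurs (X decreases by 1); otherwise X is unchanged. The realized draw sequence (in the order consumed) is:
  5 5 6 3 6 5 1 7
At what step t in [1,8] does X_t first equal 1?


1

t=0: X=2, d=5 → death, X_1=1
t=1: X=1, d=5 → death, X_2=0
t=2: X=0, d=6 → hold, X_3=0
t=3: X=0, d=3 → hold, X_4=0
t=4: X=0, d=6 → hold, X_5=0
t=5: X=0, d=5 → hold, X_6=0
t=6: X=0, d=1 → birth, X_7=1
t=7: X=1, d=7 → death, X_8=0


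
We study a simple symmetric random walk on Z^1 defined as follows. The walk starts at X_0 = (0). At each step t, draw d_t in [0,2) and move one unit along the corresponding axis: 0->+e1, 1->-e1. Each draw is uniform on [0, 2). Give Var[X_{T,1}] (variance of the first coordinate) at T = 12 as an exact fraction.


Outcome values over d=0..1: [1, -1]
Σy = 0, Σy² = 2, M = 2
μ = 0/2 = 0,  σ² = 2/2 − (0)² = 1
Independent increments: Var[X_12] = 12·σ² = 12·(1) = 12

12


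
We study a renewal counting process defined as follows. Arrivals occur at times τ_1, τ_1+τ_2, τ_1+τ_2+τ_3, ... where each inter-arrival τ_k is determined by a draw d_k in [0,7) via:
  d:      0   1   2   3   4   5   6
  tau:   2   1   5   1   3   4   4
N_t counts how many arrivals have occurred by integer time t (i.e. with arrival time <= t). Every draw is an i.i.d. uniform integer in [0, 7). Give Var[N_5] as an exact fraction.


156080692/282475249

Inter-arrival values over d=0..6: [2, 1, 5, 1, 3, 4, 4]
Each d has probability 1/7, so the pmf of τ is: f(1) = 2/7, f(2) = 1/7, f(3) = 1/7, f(4) = 2/7, f(5) = 1/7
Let p_n(j) = P(N_n = j), with p_0 = [1]. Condition on τ_1: p_n(0) = P(τ > n), and for j >= 1, p_n(j) = Σ_{k<=n} f(k)·p_{n−k}(j−1)
p_1 = [5/7, 2/7]  (j = 0..1)
p_2 = [4/7, 17/49, 4/49]  (j = 0..2)
p_3 = [3/7, 20/49, 48/343, 8/343]  (j = 0..3)
p_4 = [1/7, 29/49, 71/343, 124/2401, 16/2401]  (j = 0..4)
p_5 = [0, 26/49, 123/343, 218/2401, 304/16807, 32/16807]  (j = 0..5)
E[N_5] = Σ j·p_5(j) = 26926/16807;  E[N_5²] = Σ j²·p_5(j) = 52424/16807
Var[N_5] = 52424/16807 − (26926/16807)² = 156080692/282475249


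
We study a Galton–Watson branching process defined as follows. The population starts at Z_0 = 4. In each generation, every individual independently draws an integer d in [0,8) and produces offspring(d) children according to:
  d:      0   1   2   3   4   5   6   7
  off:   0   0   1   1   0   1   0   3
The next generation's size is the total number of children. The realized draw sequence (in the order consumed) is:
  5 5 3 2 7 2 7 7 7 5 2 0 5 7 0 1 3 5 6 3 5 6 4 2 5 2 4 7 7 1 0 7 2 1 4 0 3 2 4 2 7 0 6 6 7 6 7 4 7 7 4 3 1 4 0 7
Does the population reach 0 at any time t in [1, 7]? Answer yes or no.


gen 0: Z_0=4, draws=[5, 5, 3, 2], offspring=[1, 1, 1, 1], Z_1=4
gen 1: Z_1=4, draws=[7, 2, 7, 7], offspring=[3, 1, 3, 3], Z_2=10
gen 2: Z_2=10, draws=[7, 5, 2, 0, 5, 7, 0, 1, 3, 5], offspring=[3, 1, 1, 0, 1, 3, 0, 0, 1, 1], Z_3=11
gen 3: Z_3=11, draws=[6, 3, 5, 6, 4, 2, 5, 2, 4, 7, 7], offspring=[0, 1, 1, 0, 0, 1, 1, 1, 0, 3, 3], Z_4=11
gen 4: Z_4=11, draws=[1, 0, 7, 2, 1, 4, 0, 3, 2, 4, 2], offspring=[0, 0, 3, 1, 0, 0, 0, 1, 1, 0, 1], Z_5=7
gen 5: Z_5=7, draws=[7, 0, 6, 6, 7, 6, 7], offspring=[3, 0, 0, 0, 3, 0, 3], Z_6=9
gen 6: Z_6=9, draws=[4, 7, 7, 4, 3, 1, 4, 0, 7], offspring=[0, 3, 3, 0, 1, 0, 0, 0, 3], Z_7=10

no


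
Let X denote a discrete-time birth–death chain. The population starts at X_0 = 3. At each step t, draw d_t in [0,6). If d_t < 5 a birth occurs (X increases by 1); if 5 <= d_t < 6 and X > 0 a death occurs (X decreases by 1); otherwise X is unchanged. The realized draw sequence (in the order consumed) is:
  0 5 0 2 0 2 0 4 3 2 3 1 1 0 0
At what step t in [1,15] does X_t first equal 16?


15

t=0: X=3, d=0 → birth, X_1=4
t=1: X=4, d=5 → death, X_2=3
t=2: X=3, d=0 → birth, X_3=4
t=3: X=4, d=2 → birth, X_4=5
t=4: X=5, d=0 → birth, X_5=6
t=5: X=6, d=2 → birth, X_6=7
t=6: X=7, d=0 → birth, X_7=8
t=7: X=8, d=4 → birth, X_8=9
t=8: X=9, d=3 → birth, X_9=10
t=9: X=10, d=2 → birth, X_10=11
t=10: X=11, d=3 → birth, X_11=12
t=11: X=12, d=1 → birth, X_12=13
t=12: X=13, d=1 → birth, X_13=14
t=13: X=14, d=0 → birth, X_14=15
t=14: X=15, d=0 → birth, X_15=16


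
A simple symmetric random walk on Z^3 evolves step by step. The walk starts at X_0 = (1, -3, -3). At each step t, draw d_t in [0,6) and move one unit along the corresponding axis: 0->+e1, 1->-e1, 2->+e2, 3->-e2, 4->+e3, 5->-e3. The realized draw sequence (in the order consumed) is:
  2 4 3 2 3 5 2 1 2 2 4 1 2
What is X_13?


t=0: X=(1, -3, -3), d=2 → +e2, X_1=(1, -2, -3)
t=1: X=(1, -2, -3), d=4 → +e3, X_2=(1, -2, -2)
t=2: X=(1, -2, -2), d=3 → -e2, X_3=(1, -3, -2)
t=3: X=(1, -3, -2), d=2 → +e2, X_4=(1, -2, -2)
t=4: X=(1, -2, -2), d=3 → -e2, X_5=(1, -3, -2)
t=5: X=(1, -3, -2), d=5 → -e3, X_6=(1, -3, -3)
t=6: X=(1, -3, -3), d=2 → +e2, X_7=(1, -2, -3)
t=7: X=(1, -2, -3), d=1 → -e1, X_8=(0, -2, -3)
t=8: X=(0, -2, -3), d=2 → +e2, X_9=(0, -1, -3)
t=9: X=(0, -1, -3), d=2 → +e2, X_10=(0, 0, -3)
t=10: X=(0, 0, -3), d=4 → +e3, X_11=(0, 0, -2)
t=11: X=(0, 0, -2), d=1 → -e1, X_12=(-1, 0, -2)
t=12: X=(-1, 0, -2), d=2 → +e2, X_13=(-1, 1, -2)

(-1, 1, -2)


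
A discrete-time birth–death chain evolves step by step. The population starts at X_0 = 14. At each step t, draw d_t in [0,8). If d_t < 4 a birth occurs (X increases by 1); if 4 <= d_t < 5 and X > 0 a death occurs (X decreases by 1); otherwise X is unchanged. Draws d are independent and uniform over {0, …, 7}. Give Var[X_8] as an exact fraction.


X can drop by at most 1 per step and X_0 = 14 > T = 8, so X_t >= 14 − t >= 6 > 0 for every t <= 8: the floor at 0 (the 'and X > 0' condition) never binds. Hence X_8 = X_0 + Σ_{t<8} Y_t with i.i.d. increments Y_t = y(d_t) ∈ {+1, −1, 0}.
Outcome values over d=0..7: [1, 1, 1, 1, -1, 0, 0, 0]
Σy = 3, Σy² = 5, M = 8
μ = 3/8 = 3/8,  σ² = 5/8 − (3/8)² = 31/64
Independent increments: Var[X_8] = 8·σ² = 8·(31/64) = 31/8

31/8


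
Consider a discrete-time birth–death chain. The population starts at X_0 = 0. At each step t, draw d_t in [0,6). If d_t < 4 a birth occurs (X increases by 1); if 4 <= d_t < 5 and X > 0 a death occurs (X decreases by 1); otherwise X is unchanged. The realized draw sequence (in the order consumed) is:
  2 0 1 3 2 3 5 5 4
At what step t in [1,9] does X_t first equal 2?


2

t=0: X=0, d=2 → birth, X_1=1
t=1: X=1, d=0 → birth, X_2=2
t=2: X=2, d=1 → birth, X_3=3
t=3: X=3, d=3 → birth, X_4=4
t=4: X=4, d=2 → birth, X_5=5
t=5: X=5, d=3 → birth, X_6=6
t=6: X=6, d=5 → hold, X_7=6
t=7: X=6, d=5 → hold, X_8=6
t=8: X=6, d=4 → death, X_9=5


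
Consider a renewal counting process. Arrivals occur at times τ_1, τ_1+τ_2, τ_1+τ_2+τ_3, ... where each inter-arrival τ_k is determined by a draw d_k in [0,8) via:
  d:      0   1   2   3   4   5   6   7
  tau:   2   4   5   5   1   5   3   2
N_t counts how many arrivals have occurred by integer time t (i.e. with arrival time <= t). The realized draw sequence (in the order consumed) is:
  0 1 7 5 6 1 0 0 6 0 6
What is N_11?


3

draw d_1=0: τ_1=2, arrival time A_1=2
draw d_2=1: τ_2=4, arrival time A_2=6
draw d_3=7: τ_3=2, arrival time A_3=8
draw d_4=5: τ_4=5, arrival time A_4=13
draw d_5=6: τ_5=3, arrival time A_5=16
draw d_6=1: τ_6=4, arrival time A_6=20
draw d_7=0: τ_7=2, arrival time A_7=22
draw d_8=0: τ_8=2, arrival time A_8=24
draw d_9=6: τ_9=3, arrival time A_9=27
draw d_10=0: τ_10=2, arrival time A_10=29
draw d_11=6: τ_11=3, arrival time A_11=32
N_t over t=0..11: 0:0 1:0 2:1 3:1 4:1 5:1 6:2 7:2 8:3 9:3 10:3 11:3


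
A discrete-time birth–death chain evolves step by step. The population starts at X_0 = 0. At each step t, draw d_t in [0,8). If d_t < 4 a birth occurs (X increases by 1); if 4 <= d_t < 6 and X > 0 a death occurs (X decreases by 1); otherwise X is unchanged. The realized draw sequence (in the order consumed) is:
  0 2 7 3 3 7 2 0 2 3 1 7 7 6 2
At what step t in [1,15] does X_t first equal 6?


t=0: X=0, d=0 → birth, X_1=1
t=1: X=1, d=2 → birth, X_2=2
t=2: X=2, d=7 → hold, X_3=2
t=3: X=2, d=3 → birth, X_4=3
t=4: X=3, d=3 → birth, X_5=4
t=5: X=4, d=7 → hold, X_6=4
t=6: X=4, d=2 → birth, X_7=5
t=7: X=5, d=0 → birth, X_8=6
t=8: X=6, d=2 → birth, X_9=7
t=9: X=7, d=3 → birth, X_10=8
t=10: X=8, d=1 → birth, X_11=9
t=11: X=9, d=7 → hold, X_12=9
t=12: X=9, d=7 → hold, X_13=9
t=13: X=9, d=6 → hold, X_14=9
t=14: X=9, d=2 → birth, X_15=10

8


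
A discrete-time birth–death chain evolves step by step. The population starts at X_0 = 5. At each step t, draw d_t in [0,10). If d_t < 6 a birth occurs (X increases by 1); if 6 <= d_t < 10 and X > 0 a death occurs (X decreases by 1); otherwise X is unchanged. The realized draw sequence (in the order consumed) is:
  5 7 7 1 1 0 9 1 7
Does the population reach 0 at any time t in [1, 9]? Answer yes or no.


t=0: X=5, d=5 → birth, X_1=6
t=1: X=6, d=7 → death, X_2=5
t=2: X=5, d=7 → death, X_3=4
t=3: X=4, d=1 → birth, X_4=5
t=4: X=5, d=1 → birth, X_5=6
t=5: X=6, d=0 → birth, X_6=7
t=6: X=7, d=9 → death, X_7=6
t=7: X=6, d=1 → birth, X_8=7
t=8: X=7, d=7 → death, X_9=6

no


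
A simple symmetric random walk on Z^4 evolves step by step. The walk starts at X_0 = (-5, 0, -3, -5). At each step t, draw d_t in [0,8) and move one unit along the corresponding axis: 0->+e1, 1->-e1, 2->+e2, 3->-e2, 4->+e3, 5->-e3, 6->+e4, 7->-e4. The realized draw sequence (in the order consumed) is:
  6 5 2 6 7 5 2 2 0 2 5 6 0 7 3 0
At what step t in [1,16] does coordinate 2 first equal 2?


t=0: X=(-5, 0, -3, -5), d=6 → +e4, X_1=(-5, 0, -3, -4)
t=1: X=(-5, 0, -3, -4), d=5 → -e3, X_2=(-5, 0, -4, -4)
t=2: X=(-5, 0, -4, -4), d=2 → +e2, X_3=(-5, 1, -4, -4)
t=3: X=(-5, 1, -4, -4), d=6 → +e4, X_4=(-5, 1, -4, -3)
t=4: X=(-5, 1, -4, -3), d=7 → -e4, X_5=(-5, 1, -4, -4)
t=5: X=(-5, 1, -4, -4), d=5 → -e3, X_6=(-5, 1, -5, -4)
t=6: X=(-5, 1, -5, -4), d=2 → +e2, X_7=(-5, 2, -5, -4)
t=7: X=(-5, 2, -5, -4), d=2 → +e2, X_8=(-5, 3, -5, -4)
t=8: X=(-5, 3, -5, -4), d=0 → +e1, X_9=(-4, 3, -5, -4)
t=9: X=(-4, 3, -5, -4), d=2 → +e2, X_10=(-4, 4, -5, -4)
t=10: X=(-4, 4, -5, -4), d=5 → -e3, X_11=(-4, 4, -6, -4)
t=11: X=(-4, 4, -6, -4), d=6 → +e4, X_12=(-4, 4, -6, -3)
t=12: X=(-4, 4, -6, -3), d=0 → +e1, X_13=(-3, 4, -6, -3)
t=13: X=(-3, 4, -6, -3), d=7 → -e4, X_14=(-3, 4, -6, -4)
t=14: X=(-3, 4, -6, -4), d=3 → -e2, X_15=(-3, 3, -6, -4)
t=15: X=(-3, 3, -6, -4), d=0 → +e1, X_16=(-2, 3, -6, -4)

7


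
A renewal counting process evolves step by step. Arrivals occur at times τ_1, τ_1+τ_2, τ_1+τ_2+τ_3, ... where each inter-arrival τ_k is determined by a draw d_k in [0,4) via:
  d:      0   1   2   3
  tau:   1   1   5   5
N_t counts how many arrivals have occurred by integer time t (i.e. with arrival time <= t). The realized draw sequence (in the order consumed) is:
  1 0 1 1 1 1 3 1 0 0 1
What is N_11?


7

draw d_1=1: τ_1=1, arrival time A_1=1
draw d_2=0: τ_2=1, arrival time A_2=2
draw d_3=1: τ_3=1, arrival time A_3=3
draw d_4=1: τ_4=1, arrival time A_4=4
draw d_5=1: τ_5=1, arrival time A_5=5
draw d_6=1: τ_6=1, arrival time A_6=6
draw d_7=3: τ_7=5, arrival time A_7=11
draw d_8=1: τ_8=1, arrival time A_8=12
draw d_9=0: τ_9=1, arrival time A_9=13
draw d_10=0: τ_10=1, arrival time A_10=14
draw d_11=1: τ_11=1, arrival time A_11=15
N_t over t=0..11: 0:0 1:1 2:2 3:3 4:4 5:5 6:6 7:6 8:6 9:6 10:6 11:7


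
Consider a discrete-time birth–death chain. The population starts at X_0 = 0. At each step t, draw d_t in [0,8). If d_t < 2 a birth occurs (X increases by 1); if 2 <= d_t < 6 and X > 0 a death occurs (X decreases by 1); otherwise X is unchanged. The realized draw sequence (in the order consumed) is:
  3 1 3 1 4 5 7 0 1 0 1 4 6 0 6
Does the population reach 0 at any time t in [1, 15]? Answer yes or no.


t=0: X=0, d=3 → hold, X_1=0
t=1: X=0, d=1 → birth, X_2=1
t=2: X=1, d=3 → death, X_3=0
t=3: X=0, d=1 → birth, X_4=1
t=4: X=1, d=4 → death, X_5=0
t=5: X=0, d=5 → hold, X_6=0
t=6: X=0, d=7 → hold, X_7=0
t=7: X=0, d=0 → birth, X_8=1
t=8: X=1, d=1 → birth, X_9=2
t=9: X=2, d=0 → birth, X_10=3
t=10: X=3, d=1 → birth, X_11=4
t=11: X=4, d=4 → death, X_12=3
t=12: X=3, d=6 → hold, X_13=3
t=13: X=3, d=0 → birth, X_14=4
t=14: X=4, d=6 → hold, X_15=4

yes


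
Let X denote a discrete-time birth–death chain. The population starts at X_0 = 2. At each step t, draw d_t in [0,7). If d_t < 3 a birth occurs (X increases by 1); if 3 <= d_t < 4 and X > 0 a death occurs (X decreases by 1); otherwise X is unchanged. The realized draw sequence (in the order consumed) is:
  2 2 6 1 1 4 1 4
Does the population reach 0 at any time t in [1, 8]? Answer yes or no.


t=0: X=2, d=2 → birth, X_1=3
t=1: X=3, d=2 → birth, X_2=4
t=2: X=4, d=6 → hold, X_3=4
t=3: X=4, d=1 → birth, X_4=5
t=4: X=5, d=1 → birth, X_5=6
t=5: X=6, d=4 → hold, X_6=6
t=6: X=6, d=1 → birth, X_7=7
t=7: X=7, d=4 → hold, X_8=7

no


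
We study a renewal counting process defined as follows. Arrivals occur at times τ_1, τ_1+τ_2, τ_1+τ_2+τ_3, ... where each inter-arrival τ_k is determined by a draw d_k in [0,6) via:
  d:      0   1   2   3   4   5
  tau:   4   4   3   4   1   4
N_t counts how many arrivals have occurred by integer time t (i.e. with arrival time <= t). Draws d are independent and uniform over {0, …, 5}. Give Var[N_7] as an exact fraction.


36816367055/78364164096

Inter-arrival values over d=0..5: [4, 4, 3, 4, 1, 4]
Each d has probability 1/6, so the pmf of τ is: f(1) = 1/6, f(3) = 1/6, f(4) = 2/3
Let p_n(j) = P(N_n = j), with p_0 = [1]. Condition on τ_1: p_n(0) = P(τ > n), and for j >= 1, p_n(j) = Σ_{k<=n} f(k)·p_{n−k}(j−1)
p_1 = [5/6, 1/6]  (j = 0..1)
p_2 = [5/6, 5/36, 1/36]  (j = 0..2)
p_3 = [2/3, 11/36, 5/216, 1/216]  (j = 0..3)
p_4 = [0, 11/12, 17/216, 5/1296, 1/1296]  (j = 0..4)
p_5 = [0, 25/36, 31/108, 23/1296, 5/7776, 1/7776]  (j = 0..5)
p_6 = [0, 2/3, 7/27, 91/1296, 29/7776, 5/46656, 1/46656]  (j = 0..6)
p_7 = [0, 4/9, 101/216, 31/432, 5/324, 35/46656, 5/279936, 1/279936]  (j = 0..7)
E[N_7] = Σ j·p_7(j) = 464839/279936;  E[N_7²] = Σ j²·p_7(j) = 903391/279936
Var[N_7] = 903391/279936 − (464839/279936)² = 36816367055/78364164096


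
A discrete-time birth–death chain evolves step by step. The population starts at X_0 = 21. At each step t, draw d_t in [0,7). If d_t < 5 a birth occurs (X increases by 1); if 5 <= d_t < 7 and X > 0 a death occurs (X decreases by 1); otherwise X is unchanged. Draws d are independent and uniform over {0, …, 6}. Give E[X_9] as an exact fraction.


X can drop by at most 1 per step and X_0 = 21 > T = 9, so X_t >= 21 − t >= 12 > 0 for every t <= 9: the floor at 0 (the 'and X > 0' condition) never binds. Hence X_9 = X_0 + Σ_{t<9} Y_t with i.i.d. increments Y_t = y(d_t) ∈ {+1, −1, 0}.
Outcome values over d=0..6: [1, 1, 1, 1, 1, -1, -1]
Σy = 3, Σy² = 7, M = 7
μ = 3/7 = 3/7,  σ² = 7/7 − (3/7)² = 40/49
E[X_9] = 21 + 9·(3/7) = 174/7

174/7


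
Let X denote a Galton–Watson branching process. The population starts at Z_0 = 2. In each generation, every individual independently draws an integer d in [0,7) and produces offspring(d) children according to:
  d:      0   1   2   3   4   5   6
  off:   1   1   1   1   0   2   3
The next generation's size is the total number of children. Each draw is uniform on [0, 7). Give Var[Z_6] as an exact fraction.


Outcome values over d=0..6: [1, 1, 1, 1, 0, 2, 3]
Σy = 9, Σy² = 17, M = 7
μ = 9/7 = 9/7,  σ² = 17/7 − (9/7)² = 38/49
V_0 = 0, E_0 = 2
V_1 = 38/49·E_0 + (9/7)²·V_0 = 76/49;  E_1 = 18/7
V_2 = 38/49·E_1 + (9/7)²·V_1 = 10944/2401;  E_2 = 162/49
V_3 = 38/49·E_2 + (9/7)²·V_2 = 1188108/117649;  E_3 = 1458/343
V_4 = 38/49·E_3 + (9/7)²·V_3 = 115240320/5764801;  E_4 = 13122/2401
V_5 = 38/49·E_4 + (9/7)²·V_4 = 10531690956/282475249;  E_5 = 118098/16807
V_6 = 38/49·E_5 + (9/7)²·V_5 = 928492144704/13841287201;  E_6 = 1062882/117649

928492144704/13841287201


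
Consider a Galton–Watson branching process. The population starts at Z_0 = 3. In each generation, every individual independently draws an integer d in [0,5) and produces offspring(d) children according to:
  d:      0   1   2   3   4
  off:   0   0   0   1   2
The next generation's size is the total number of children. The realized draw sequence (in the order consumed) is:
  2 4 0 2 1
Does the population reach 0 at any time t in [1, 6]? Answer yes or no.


gen 0: Z_0=3, draws=[2, 4, 0], offspring=[0, 2, 0], Z_1=2
gen 1: Z_1=2, draws=[2, 1], offspring=[0, 0], Z_2=0
gen 2: Z_2=0, draws=[], offspring=[], Z_3=0
gen 3: Z_3=0, draws=[], offspring=[], Z_4=0
gen 4: Z_4=0, draws=[], offspring=[], Z_5=0
gen 5: Z_5=0, draws=[], offspring=[], Z_6=0

yes


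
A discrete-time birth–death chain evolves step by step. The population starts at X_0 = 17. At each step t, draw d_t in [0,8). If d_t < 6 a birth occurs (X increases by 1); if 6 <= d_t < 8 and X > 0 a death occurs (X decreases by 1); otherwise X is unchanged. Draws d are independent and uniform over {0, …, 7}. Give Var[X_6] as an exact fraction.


X can drop by at most 1 per step and X_0 = 17 > T = 6, so X_t >= 17 − t >= 11 > 0 for every t <= 6: the floor at 0 (the 'and X > 0' condition) never binds. Hence X_6 = X_0 + Σ_{t<6} Y_t with i.i.d. increments Y_t = y(d_t) ∈ {+1, −1, 0}.
Outcome values over d=0..7: [1, 1, 1, 1, 1, 1, -1, -1]
Σy = 4, Σy² = 8, M = 8
μ = 4/8 = 1/2,  σ² = 8/8 − (1/2)² = 3/4
Independent increments: Var[X_6] = 6·σ² = 6·(3/4) = 9/2

9/2


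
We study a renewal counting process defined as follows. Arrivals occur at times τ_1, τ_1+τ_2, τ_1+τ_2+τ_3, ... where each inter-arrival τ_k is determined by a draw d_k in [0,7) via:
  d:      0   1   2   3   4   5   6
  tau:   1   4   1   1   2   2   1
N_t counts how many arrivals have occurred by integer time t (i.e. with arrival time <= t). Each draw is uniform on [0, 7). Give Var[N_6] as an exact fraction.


18789571352/13841287201

Inter-arrival values over d=0..6: [1, 4, 1, 1, 2, 2, 1]
Each d has probability 1/7, so the pmf of τ is: f(1) = 4/7, f(2) = 2/7, f(4) = 1/7
Let p_n(j) = P(N_n = j), with p_0 = [1]. Condition on τ_1: p_n(0) = P(τ > n), and for j >= 1, p_n(j) = Σ_{k<=n} f(k)·p_{n−k}(j−1)
p_1 = [3/7, 4/7]  (j = 0..1)
p_2 = [1/7, 26/49, 16/49]  (j = 0..2)
p_3 = [1/7, 10/49, 160/343, 64/343]  (j = 0..3)
p_4 = [0, 13/49, 92/343, 864/2401, 256/2401]  (j = 0..4)
p_5 = [0, 5/49, 100/343, 688/2401, 4352/16807, 1024/16807]  (j = 0..5)
p_6 = [0, 1/49, 72/343, 696/2401, 640/2401, 20992/117649, 4096/117649]  (j = 0..6)
E[N_6] = Σ j·p_6(j) = 409081/117649;  E[N_6²] = Σ j²·p_6(j) = 1582137/117649
Var[N_6] = 1582137/117649 − (409081/117649)² = 18789571352/13841287201


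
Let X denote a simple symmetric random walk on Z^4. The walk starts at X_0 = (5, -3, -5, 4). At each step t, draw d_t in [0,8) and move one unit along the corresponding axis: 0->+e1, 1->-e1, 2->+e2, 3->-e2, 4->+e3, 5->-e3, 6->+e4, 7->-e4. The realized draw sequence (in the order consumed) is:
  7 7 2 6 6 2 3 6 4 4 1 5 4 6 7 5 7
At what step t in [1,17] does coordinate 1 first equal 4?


11

t=0: X=(5, -3, -5, 4), d=7 → -e4, X_1=(5, -3, -5, 3)
t=1: X=(5, -3, -5, 3), d=7 → -e4, X_2=(5, -3, -5, 2)
t=2: X=(5, -3, -5, 2), d=2 → +e2, X_3=(5, -2, -5, 2)
t=3: X=(5, -2, -5, 2), d=6 → +e4, X_4=(5, -2, -5, 3)
t=4: X=(5, -2, -5, 3), d=6 → +e4, X_5=(5, -2, -5, 4)
t=5: X=(5, -2, -5, 4), d=2 → +e2, X_6=(5, -1, -5, 4)
t=6: X=(5, -1, -5, 4), d=3 → -e2, X_7=(5, -2, -5, 4)
t=7: X=(5, -2, -5, 4), d=6 → +e4, X_8=(5, -2, -5, 5)
t=8: X=(5, -2, -5, 5), d=4 → +e3, X_9=(5, -2, -4, 5)
t=9: X=(5, -2, -4, 5), d=4 → +e3, X_10=(5, -2, -3, 5)
t=10: X=(5, -2, -3, 5), d=1 → -e1, X_11=(4, -2, -3, 5)
t=11: X=(4, -2, -3, 5), d=5 → -e3, X_12=(4, -2, -4, 5)
t=12: X=(4, -2, -4, 5), d=4 → +e3, X_13=(4, -2, -3, 5)
t=13: X=(4, -2, -3, 5), d=6 → +e4, X_14=(4, -2, -3, 6)
t=14: X=(4, -2, -3, 6), d=7 → -e4, X_15=(4, -2, -3, 5)
t=15: X=(4, -2, -3, 5), d=5 → -e3, X_16=(4, -2, -4, 5)
t=16: X=(4, -2, -4, 5), d=7 → -e4, X_17=(4, -2, -4, 4)


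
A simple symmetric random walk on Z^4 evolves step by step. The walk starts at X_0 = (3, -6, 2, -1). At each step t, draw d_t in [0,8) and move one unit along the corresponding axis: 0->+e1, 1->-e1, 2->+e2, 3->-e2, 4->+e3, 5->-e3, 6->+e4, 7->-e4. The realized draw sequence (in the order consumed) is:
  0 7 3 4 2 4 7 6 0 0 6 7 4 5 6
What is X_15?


t=0: X=(3, -6, 2, -1), d=0 → +e1, X_1=(4, -6, 2, -1)
t=1: X=(4, -6, 2, -1), d=7 → -e4, X_2=(4, -6, 2, -2)
t=2: X=(4, -6, 2, -2), d=3 → -e2, X_3=(4, -7, 2, -2)
t=3: X=(4, -7, 2, -2), d=4 → +e3, X_4=(4, -7, 3, -2)
t=4: X=(4, -7, 3, -2), d=2 → +e2, X_5=(4, -6, 3, -2)
t=5: X=(4, -6, 3, -2), d=4 → +e3, X_6=(4, -6, 4, -2)
t=6: X=(4, -6, 4, -2), d=7 → -e4, X_7=(4, -6, 4, -3)
t=7: X=(4, -6, 4, -3), d=6 → +e4, X_8=(4, -6, 4, -2)
t=8: X=(4, -6, 4, -2), d=0 → +e1, X_9=(5, -6, 4, -2)
t=9: X=(5, -6, 4, -2), d=0 → +e1, X_10=(6, -6, 4, -2)
t=10: X=(6, -6, 4, -2), d=6 → +e4, X_11=(6, -6, 4, -1)
t=11: X=(6, -6, 4, -1), d=7 → -e4, X_12=(6, -6, 4, -2)
t=12: X=(6, -6, 4, -2), d=4 → +e3, X_13=(6, -6, 5, -2)
t=13: X=(6, -6, 5, -2), d=5 → -e3, X_14=(6, -6, 4, -2)
t=14: X=(6, -6, 4, -2), d=6 → +e4, X_15=(6, -6, 4, -1)

(6, -6, 4, -1)


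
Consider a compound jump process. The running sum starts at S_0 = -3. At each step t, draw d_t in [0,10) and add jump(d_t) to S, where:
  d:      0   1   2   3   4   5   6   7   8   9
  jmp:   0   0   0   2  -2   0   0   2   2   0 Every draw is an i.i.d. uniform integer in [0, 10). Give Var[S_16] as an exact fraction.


Outcome values over d=0..9: [0, 0, 0, 2, -2, 0, 0, 2, 2, 0]
Σy = 4, Σy² = 16, M = 10
μ = 4/10 = 2/5,  σ² = 16/10 − (2/5)² = 36/25
Independent increments: Var[S_16] = 16·σ² = 16·(36/25) = 576/25

576/25


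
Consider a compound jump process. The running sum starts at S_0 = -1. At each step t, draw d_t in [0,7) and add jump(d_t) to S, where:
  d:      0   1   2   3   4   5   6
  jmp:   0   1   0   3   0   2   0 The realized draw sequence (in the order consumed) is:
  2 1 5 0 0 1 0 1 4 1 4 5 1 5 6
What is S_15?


10

t=0: S=-1, d=2, jump=0, S_1=-1
t=1: S=-1, d=1, jump=1, S_2=0
t=2: S=0, d=5, jump=2, S_3=2
t=3: S=2, d=0, jump=0, S_4=2
t=4: S=2, d=0, jump=0, S_5=2
t=5: S=2, d=1, jump=1, S_6=3
t=6: S=3, d=0, jump=0, S_7=3
t=7: S=3, d=1, jump=1, S_8=4
t=8: S=4, d=4, jump=0, S_9=4
t=9: S=4, d=1, jump=1, S_10=5
t=10: S=5, d=4, jump=0, S_11=5
t=11: S=5, d=5, jump=2, S_12=7
t=12: S=7, d=1, jump=1, S_13=8
t=13: S=8, d=5, jump=2, S_14=10
t=14: S=10, d=6, jump=0, S_15=10
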